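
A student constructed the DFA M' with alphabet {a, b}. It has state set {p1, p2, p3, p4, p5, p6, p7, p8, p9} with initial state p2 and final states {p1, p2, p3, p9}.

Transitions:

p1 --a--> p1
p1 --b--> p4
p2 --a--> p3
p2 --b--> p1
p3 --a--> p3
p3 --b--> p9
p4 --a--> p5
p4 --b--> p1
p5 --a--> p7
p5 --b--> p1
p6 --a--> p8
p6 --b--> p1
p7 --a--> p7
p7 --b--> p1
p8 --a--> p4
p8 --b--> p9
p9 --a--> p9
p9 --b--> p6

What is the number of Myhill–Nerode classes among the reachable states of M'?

Start with accepting vs non-accepting: {p1,p2,p3,p9} | {p4,p5,p6,p7,p8}.
On input b, block {p1,p2,p3,p9} splits into {p1,p9} and {p2,p3}.
No further refinement is possible. Final partition (3 blocks): {p1,p9} | {p4,p5,p6,p7,p8} | {p2,p3}.

3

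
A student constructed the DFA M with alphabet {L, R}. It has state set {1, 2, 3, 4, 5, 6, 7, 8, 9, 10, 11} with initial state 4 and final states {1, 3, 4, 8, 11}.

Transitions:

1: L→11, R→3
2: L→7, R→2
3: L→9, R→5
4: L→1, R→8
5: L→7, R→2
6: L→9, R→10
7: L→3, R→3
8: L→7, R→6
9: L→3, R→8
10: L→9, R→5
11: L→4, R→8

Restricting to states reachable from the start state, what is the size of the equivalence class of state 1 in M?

All states are reachable from the start state.
Start with accepting vs non-accepting: {1,3,4,8,11} | {2,5,6,7,9,10}.
On input L, block {1,3,4,8,11} splits into {1,4,11} and {3,8}.
Split {2,5,6,7,9,10} by δ(·,L) → {2,5,6,10} and {7,9}.
No further refinement is possible. Final partition (4 blocks): {1,4,11} | {2,5,6,10} | {3,8} | {7,9}.
State 1 belongs to the block {1,4,11}, which has 3 states.

3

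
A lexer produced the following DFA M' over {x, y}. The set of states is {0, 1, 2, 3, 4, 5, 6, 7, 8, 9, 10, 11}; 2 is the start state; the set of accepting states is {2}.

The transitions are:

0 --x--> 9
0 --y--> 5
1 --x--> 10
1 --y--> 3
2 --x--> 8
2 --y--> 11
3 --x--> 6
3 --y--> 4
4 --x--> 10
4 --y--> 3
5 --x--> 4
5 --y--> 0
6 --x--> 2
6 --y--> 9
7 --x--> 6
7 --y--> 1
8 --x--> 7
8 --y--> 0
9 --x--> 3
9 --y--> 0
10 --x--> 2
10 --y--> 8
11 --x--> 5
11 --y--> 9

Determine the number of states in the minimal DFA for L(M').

Every state is reachable, so we keep all 12.
Initial partition by acceptance: {2} | {0,1,3,4,5,6,7,8,9,10,11}.
Refine {0,1,3,4,5,6,7,8,9,10,11} on symbol x: members go to different blocks, giving {0,1,3,4,5,7,8,9,11} and {6,10}.
Split {0,1,3,4,5,7,8,9,11} by δ(·,x) → {0,5,8,9,11} and {1,3,4,7}.
Split {0,5,8,9,11} by δ(·,x) → {5,8,9} and {0,11}.
Stable partition: {2} | {5,8,9} | {6,10} | {1,3,4,7} | {0,11} — 5 equivalence classes.

5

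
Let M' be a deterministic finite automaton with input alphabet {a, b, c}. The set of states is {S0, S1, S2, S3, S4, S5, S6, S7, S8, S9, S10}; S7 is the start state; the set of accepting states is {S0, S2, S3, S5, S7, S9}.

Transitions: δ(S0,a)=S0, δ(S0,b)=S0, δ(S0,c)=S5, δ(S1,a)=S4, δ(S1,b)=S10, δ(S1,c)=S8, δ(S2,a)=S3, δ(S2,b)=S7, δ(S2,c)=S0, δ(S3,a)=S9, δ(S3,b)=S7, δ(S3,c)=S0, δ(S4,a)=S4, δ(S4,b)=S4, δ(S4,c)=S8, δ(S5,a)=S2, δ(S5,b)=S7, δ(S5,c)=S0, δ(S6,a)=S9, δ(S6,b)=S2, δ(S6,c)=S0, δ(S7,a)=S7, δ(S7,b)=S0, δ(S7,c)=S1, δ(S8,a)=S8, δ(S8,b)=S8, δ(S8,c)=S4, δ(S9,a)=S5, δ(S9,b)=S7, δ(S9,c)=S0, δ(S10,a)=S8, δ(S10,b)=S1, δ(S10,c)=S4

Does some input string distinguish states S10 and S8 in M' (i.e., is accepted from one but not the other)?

No

Reachable states from the start: {S0,S1,S2,S3,S4,S5,S7,S8,S9,S10}. Unreachable: {S6} — drop them.
Start with accepting vs non-accepting: {S0,S2,S3,S5,S7,S9} | {S1,S4,S8,S10}.
On input c, block {S0,S2,S3,S5,S7,S9} splits into {S0,S2,S3,S5,S9} and {S7}.
Split {S0,S2,S3,S5,S9} by δ(·,b) → {S2,S3,S5,S9} and {S0}.
No further refinement is possible. Final partition (4 blocks): {S2,S3,S5,S9} | {S1,S4,S8,S10} | {S7} | {S0}.
S10 and S8 lie in the same block of the stable partition, so they are equivalent — no string distinguishes them.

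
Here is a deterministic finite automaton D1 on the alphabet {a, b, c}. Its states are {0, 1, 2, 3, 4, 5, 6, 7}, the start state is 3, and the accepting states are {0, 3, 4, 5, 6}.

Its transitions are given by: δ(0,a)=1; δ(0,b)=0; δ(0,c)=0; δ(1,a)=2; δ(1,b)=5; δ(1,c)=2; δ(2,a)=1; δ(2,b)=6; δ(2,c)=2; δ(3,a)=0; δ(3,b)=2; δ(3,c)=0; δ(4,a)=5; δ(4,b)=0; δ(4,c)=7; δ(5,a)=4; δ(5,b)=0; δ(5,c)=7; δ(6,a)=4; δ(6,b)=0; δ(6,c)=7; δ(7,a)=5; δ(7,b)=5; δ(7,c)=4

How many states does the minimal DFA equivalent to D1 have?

5

P0 = {0,3,4,5,6} | {1,2,7}.
Split {0,3,4,5,6} by δ(·,a) → {3,4,5,6} and {0}.
Refine {3,4,5,6} on symbol a: members go to different blocks, giving {4,5,6} and {3}.
On input a, block {1,2,7} splits into {1,2} and {7}.
Stable partition: {4,5,6} | {1,2} | {0} | {3} | {7} — 5 equivalence classes.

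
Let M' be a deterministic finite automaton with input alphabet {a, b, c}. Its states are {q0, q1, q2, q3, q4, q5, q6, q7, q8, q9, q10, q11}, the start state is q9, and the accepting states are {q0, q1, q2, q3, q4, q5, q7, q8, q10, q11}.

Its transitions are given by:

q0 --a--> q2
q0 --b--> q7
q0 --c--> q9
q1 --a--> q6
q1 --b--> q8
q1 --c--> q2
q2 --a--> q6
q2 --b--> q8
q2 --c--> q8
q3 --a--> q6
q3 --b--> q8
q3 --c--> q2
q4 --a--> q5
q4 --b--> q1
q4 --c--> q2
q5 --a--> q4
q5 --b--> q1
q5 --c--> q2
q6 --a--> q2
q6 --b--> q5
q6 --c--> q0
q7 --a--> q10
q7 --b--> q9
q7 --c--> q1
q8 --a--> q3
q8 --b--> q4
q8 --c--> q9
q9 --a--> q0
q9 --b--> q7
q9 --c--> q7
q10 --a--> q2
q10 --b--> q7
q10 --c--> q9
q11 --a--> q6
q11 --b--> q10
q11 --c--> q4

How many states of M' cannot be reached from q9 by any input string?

Starting at q9 and following transitions, the reachable set is {q0, q1, q2, q3, q4, q5, q6, q7, q8, q9, q10}. That leaves q11 unreachable — 1 in total.

1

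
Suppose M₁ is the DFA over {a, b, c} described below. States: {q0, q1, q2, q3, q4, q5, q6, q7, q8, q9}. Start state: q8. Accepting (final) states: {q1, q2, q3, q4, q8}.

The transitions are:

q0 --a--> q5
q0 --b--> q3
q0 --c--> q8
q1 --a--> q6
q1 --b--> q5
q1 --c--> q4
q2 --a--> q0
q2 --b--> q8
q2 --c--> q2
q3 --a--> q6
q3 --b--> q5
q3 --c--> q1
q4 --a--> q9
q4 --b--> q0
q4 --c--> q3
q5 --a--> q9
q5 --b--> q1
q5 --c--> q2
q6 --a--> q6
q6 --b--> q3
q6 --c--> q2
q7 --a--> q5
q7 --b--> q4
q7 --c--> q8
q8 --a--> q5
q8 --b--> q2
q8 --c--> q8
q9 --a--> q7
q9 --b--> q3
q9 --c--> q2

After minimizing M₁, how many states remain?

P0 = {q1,q2,q3,q4,q8} | {q0,q5,q6,q7,q9}.
Split {q1,q2,q3,q4,q8} by δ(·,b) → {q1,q3,q4} and {q2,q8}.
No further refinement is possible. Final partition (3 blocks): {q1,q3,q4} | {q0,q5,q6,q7,q9} | {q2,q8}.

3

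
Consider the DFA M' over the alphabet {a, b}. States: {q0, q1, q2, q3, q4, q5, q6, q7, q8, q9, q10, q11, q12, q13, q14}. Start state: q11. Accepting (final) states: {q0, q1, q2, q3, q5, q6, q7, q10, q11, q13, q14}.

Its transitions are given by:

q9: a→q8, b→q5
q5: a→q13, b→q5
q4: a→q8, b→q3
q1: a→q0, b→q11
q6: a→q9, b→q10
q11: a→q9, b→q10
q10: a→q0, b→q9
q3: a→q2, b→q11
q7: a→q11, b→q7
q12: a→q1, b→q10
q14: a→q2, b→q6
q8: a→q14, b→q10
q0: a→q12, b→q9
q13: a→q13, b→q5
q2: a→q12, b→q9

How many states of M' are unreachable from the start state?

3

BFS from q11 reaches {q0, q1, q2, q5, q6, q8, q9, q10, q11, q12, q13, q14}; the 3 state(s) q3, q4, q7 are never visited.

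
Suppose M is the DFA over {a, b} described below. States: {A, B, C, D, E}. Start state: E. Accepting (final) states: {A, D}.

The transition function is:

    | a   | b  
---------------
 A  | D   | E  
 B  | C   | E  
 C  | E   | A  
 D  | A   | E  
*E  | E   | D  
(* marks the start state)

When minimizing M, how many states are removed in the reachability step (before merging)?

2

No path from E leads to B, C; the other 3 states are all reachable.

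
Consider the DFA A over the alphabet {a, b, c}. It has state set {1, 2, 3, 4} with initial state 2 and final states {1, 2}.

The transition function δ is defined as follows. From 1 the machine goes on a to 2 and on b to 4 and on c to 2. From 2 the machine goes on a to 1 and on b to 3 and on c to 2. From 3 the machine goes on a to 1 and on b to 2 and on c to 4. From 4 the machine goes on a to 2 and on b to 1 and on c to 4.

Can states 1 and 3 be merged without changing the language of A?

No

All states are reachable from the start state.
P0 = {1,2} | {3,4}.
No further refinement is possible. Final partition (2 blocks): {1,2} | {3,4}.
1 and 3 end up in different blocks, so they are distinguishable. For instance, the string 'ε' is accepted from only 1.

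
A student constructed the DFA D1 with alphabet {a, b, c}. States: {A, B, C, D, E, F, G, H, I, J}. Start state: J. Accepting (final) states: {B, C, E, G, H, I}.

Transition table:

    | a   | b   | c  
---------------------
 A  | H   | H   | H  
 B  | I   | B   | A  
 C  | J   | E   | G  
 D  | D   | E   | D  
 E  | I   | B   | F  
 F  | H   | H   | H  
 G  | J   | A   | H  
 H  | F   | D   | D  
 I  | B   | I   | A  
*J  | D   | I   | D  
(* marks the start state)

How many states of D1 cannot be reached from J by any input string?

BFS from J reaches {A, B, D, E, F, H, I, J}; the 2 state(s) C, G are never visited.

2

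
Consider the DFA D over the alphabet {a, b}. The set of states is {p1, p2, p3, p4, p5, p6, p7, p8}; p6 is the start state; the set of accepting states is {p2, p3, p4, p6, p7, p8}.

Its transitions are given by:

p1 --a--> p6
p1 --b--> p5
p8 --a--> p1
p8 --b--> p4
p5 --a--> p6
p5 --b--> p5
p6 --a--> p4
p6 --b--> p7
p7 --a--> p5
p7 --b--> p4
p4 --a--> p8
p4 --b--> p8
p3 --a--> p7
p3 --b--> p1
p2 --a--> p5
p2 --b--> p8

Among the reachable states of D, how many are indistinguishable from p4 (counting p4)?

States {p2,p3} cannot be reached from the start state, so discard them.
Initial partition by acceptance: {p4,p6,p7,p8} | {p1,p5}.
Refine {p4,p6,p7,p8} on symbol a: members go to different blocks, giving {p4,p6} and {p7,p8}.
Refine {p4,p6} on symbol a: members go to different blocks, giving {p4} and {p6}.
The partition is now stable with 4 blocks: {p4} | {p1,p5} | {p7,p8} | {p6}.
The equivalence class containing p4 is {p4}, of size 1.

1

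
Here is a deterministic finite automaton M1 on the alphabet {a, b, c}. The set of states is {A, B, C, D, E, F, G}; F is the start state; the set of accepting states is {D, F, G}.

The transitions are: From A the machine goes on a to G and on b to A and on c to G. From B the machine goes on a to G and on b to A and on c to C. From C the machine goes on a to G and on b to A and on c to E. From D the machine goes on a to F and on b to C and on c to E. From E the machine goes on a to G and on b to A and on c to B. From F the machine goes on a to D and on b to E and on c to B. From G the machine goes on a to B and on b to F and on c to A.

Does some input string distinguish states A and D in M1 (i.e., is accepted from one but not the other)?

Yes

All states are reachable from the start state.
Start with accepting vs non-accepting: {D,F,G} | {A,B,C,E}.
On input a, block {D,F,G} splits into {D,F} and {G}.
On input c, block {A,B,C,E} splits into {B,C,E} and {A}.
No further refinement is possible. Final partition (4 blocks): {D,F} | {B,C,E} | {G} | {A}.
A and D end up in different blocks, so they are distinguishable. For instance, the string 'ε' is accepted from only D.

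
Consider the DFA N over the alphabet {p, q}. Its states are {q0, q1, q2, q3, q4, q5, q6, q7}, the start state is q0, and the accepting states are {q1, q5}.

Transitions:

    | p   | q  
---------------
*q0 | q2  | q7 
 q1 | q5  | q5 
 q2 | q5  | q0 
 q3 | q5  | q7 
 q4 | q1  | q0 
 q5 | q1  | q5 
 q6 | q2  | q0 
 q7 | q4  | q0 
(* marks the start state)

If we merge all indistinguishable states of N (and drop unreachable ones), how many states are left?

Reachable states from the start: {q0,q1,q2,q4,q5,q7}. Unreachable: {q3,q6} — drop them.
Initial partition by acceptance: {q1,q5} | {q0,q2,q4,q7}.
Split {q0,q2,q4,q7} by δ(·,p) → {q0,q7} and {q2,q4}.
Stable partition: {q1,q5} | {q0,q7} | {q2,q4} — 3 equivalence classes.

3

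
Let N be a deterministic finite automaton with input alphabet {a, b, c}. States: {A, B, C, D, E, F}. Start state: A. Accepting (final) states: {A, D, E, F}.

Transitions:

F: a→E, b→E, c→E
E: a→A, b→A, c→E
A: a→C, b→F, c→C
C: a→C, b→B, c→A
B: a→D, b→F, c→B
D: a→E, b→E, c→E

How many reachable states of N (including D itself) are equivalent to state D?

Every state is reachable, so we keep all 6.
P0 = {A,D,E,F} | {B,C}.
Split {A,D,E,F} by δ(·,a) → {D,E,F} and {A}.
Refine {D,E,F} on symbol a: members go to different blocks, giving {D,F} and {E}.
On input a, block {B,C} splits into {B} and {C}.
Stable partition: {D,F} | {B} | {A} | {E} | {C} — 5 equivalence classes.
The equivalence class containing D is {D,F}, of size 2.

2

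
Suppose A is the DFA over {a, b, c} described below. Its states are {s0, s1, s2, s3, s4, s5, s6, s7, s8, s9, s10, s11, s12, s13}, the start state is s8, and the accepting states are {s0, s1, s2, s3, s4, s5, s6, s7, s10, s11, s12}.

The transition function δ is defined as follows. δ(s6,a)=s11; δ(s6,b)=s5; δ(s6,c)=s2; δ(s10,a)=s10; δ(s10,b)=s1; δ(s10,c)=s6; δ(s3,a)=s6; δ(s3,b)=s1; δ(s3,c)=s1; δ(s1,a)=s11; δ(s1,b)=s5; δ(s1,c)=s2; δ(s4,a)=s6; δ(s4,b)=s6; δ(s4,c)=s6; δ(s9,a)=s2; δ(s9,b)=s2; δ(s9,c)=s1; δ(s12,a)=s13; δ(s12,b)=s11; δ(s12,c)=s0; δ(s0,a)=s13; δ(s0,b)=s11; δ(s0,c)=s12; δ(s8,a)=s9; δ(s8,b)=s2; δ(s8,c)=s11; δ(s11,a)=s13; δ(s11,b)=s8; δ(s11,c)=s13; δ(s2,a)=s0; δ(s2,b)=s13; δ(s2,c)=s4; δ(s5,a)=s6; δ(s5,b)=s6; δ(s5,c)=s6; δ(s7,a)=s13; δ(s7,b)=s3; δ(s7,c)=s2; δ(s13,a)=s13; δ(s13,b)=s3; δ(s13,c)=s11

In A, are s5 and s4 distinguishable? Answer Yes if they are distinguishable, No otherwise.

States {s7,s10} cannot be reached from the start state, so discard them.
P0 = {s0,s1,s2,s3,s4,s5,s6,s11,s12} | {s8,s9,s13}.
Split {s0,s1,s2,s3,s4,s5,s6,s11,s12} by δ(·,a) → {s1,s2,s3,s4,s5,s6} and {s0,s11,s12}.
Split {s1,s2,s3,s4,s5,s6} by δ(·,a) → {s1,s2,s6} and {s3,s4,s5}.
On input b, block {s1,s2,s6} splits into {s1,s6} and {s2}.
Split {s8,s9,s13} by δ(·,a) → {s8,s13} and {s9}.
Split {s8,s13} by δ(·,a) → {s8} and {s13}.
Refine {s0,s11,s12} on symbol b: members go to different blocks, giving {s0,s12} and {s11}.
No further refinement is possible. Final partition (8 blocks): {s1,s6} | {s8} | {s0,s12} | {s3,s4,s5} | {s2} | {s9} | {s13} | {s11}.
s5 and s4 lie in the same block of the stable partition, so they are equivalent — no string distinguishes them.

No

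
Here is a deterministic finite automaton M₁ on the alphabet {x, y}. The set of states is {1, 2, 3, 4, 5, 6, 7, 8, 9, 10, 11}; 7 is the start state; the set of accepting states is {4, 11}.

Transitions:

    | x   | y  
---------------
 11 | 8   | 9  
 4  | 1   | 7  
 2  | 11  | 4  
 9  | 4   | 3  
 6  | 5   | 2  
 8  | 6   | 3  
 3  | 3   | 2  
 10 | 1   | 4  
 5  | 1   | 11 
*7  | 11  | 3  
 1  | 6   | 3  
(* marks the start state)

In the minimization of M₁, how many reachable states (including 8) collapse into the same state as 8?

2

Reachable states from the start: {1,2,3,4,5,6,7,8,9,11}. Unreachable: {10} — drop them.
Initial partition by acceptance: {4,11} | {1,2,3,5,6,7,8,9}.
On input x, block {1,2,3,5,6,7,8,9} splits into {1,3,5,6,8} and {2,7,9}.
Refine {1,3,5,6,8} on symbol y: members go to different blocks, giving {1,8} and {3,6} and {5}.
Refine {2,7,9} on symbol y: members go to different blocks, giving {7,9} and {2}.
Split {3,6} by δ(·,x) → {3} and {6}.
The partition is now stable with 7 blocks: {4,11} | {1,8} | {7,9} | {3} | {5} | {2} | {6}.
The equivalence class containing 8 is {1,8}, of size 2.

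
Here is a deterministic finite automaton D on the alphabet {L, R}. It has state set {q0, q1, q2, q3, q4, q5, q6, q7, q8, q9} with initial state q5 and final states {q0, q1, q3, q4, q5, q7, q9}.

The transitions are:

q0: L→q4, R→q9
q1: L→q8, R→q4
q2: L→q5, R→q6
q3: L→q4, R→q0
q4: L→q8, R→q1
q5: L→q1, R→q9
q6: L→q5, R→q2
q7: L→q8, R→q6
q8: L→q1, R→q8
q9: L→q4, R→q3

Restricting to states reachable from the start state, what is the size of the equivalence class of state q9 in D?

4

Reachable states from the start: {q0,q1,q3,q4,q5,q8,q9}. Unreachable: {q2,q6,q7} — drop them.
Initial partition by acceptance: {q0,q1,q3,q4,q5,q9} | {q8}.
Split {q0,q1,q3,q4,q5,q9} by δ(·,L) → {q0,q3,q5,q9} and {q1,q4}.
Stable partition: {q0,q3,q5,q9} | {q8} | {q1,q4} — 3 equivalence classes.
State q9 belongs to the block {q0,q3,q5,q9}, which has 4 states.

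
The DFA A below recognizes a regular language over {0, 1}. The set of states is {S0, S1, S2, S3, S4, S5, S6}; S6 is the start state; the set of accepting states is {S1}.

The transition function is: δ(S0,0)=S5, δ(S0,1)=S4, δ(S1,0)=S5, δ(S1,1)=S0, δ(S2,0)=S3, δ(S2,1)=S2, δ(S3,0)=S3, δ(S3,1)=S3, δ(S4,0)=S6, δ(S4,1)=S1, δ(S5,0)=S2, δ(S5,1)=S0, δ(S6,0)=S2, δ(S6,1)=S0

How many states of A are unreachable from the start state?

0

A breadth-first search from the start state visits every state.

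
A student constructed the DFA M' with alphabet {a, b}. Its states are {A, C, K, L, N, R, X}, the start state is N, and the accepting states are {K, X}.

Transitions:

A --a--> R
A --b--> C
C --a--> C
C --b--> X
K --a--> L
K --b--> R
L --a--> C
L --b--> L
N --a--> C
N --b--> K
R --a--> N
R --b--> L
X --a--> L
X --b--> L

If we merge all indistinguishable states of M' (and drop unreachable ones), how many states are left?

States {A} cannot be reached from the start state, so discard them.
Initial partition by acceptance: {K,X} | {C,L,N,R}.
On input b, block {C,L,N,R} splits into {L,R} and {C,N}.
Stable partition: {K,X} | {L,R} | {C,N} — 3 equivalence classes.

3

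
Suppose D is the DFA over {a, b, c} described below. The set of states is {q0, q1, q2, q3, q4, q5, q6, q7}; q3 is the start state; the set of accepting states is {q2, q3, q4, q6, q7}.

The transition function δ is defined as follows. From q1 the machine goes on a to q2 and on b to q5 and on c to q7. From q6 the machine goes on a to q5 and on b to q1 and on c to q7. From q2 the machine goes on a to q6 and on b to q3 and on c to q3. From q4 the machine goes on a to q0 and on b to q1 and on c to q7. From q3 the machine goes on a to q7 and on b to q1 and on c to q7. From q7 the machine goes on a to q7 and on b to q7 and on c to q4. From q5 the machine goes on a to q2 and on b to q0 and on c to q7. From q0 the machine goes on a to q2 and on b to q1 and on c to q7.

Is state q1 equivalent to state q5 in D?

Start with accepting vs non-accepting: {q2,q3,q4,q6,q7} | {q0,q1,q5}.
On input a, block {q2,q3,q4,q6,q7} splits into {q2,q3,q7} and {q4,q6}.
On input a, block {q2,q3,q7} splits into {q3,q7} and {q2}.
Split {q3,q7} by δ(·,b) → {q3} and {q7}.
Stable partition: {q3} | {q0,q1,q5} | {q4,q6} | {q2} | {q7} — 5 equivalence classes.
q1 and q5 lie in the same block of the stable partition, so they are equivalent — no string distinguishes them.

Yes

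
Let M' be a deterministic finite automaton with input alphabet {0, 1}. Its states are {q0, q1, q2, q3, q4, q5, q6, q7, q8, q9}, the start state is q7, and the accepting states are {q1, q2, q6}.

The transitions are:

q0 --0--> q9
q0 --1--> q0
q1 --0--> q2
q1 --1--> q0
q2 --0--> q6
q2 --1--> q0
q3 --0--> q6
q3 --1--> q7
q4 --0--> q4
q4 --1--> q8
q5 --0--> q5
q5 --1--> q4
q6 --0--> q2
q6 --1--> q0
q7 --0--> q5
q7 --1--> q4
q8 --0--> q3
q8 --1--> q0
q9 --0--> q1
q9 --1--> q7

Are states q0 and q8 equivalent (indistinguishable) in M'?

Yes

Every state is reachable, so we keep all 10.
Start with accepting vs non-accepting: {q1,q2,q6} | {q0,q3,q4,q5,q7,q8,q9}.
On input 0, block {q0,q3,q4,q5,q7,q8,q9} splits into {q0,q4,q5,q7,q8} and {q3,q9}.
On input 0, block {q0,q4,q5,q7,q8} splits into {q4,q5,q7} and {q0,q8}.
Split {q4,q5,q7} by δ(·,1) → {q5,q7} and {q4}.
The partition is now stable with 5 blocks: {q1,q2,q6} | {q5,q7} | {q3,q9} | {q0,q8} | {q4}.
q0 and q8 lie in the same block of the stable partition, so they are equivalent — no string distinguishes them.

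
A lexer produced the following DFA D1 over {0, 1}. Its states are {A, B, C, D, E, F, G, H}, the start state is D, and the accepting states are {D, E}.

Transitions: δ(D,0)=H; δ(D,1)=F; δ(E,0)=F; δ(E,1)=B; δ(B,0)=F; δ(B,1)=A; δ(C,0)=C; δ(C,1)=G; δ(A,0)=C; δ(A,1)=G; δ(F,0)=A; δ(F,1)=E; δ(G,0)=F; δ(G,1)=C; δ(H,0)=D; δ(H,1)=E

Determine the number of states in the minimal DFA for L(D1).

6

Every state is reachable, so we keep all 8.
Initial partition by acceptance: {D,E} | {A,B,C,F,G,H}.
On input 0, block {A,B,C,F,G,H} splits into {A,B,C,F,G} and {H}.
On input 0, block {D,E} splits into {D} and {E}.
Split {A,B,C,F,G} by δ(·,1) → {A,B,C,G} and {F}.
Refine {A,B,C,G} on symbol 0: members go to different blocks, giving {A,C} and {B,G}.
The partition is now stable with 6 blocks: {D} | {A,C} | {H} | {E} | {F} | {B,G}.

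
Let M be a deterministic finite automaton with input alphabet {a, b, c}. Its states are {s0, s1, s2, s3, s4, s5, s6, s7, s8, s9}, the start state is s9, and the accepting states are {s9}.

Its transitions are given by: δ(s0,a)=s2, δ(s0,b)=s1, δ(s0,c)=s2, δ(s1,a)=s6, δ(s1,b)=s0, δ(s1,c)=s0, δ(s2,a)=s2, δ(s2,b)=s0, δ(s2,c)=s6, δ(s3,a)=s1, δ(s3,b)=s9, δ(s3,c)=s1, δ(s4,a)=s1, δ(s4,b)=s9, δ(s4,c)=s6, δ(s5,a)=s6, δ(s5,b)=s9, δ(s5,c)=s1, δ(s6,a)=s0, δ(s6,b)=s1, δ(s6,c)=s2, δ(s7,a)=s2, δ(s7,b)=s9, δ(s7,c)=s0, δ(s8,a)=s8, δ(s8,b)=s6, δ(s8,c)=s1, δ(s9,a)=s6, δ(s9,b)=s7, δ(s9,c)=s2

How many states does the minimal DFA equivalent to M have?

3

Reachable states from the start: {s0,s1,s2,s6,s7,s9}. Unreachable: {s3,s4,s5,s8} — drop them.
Initial partition by acceptance: {s9} | {s0,s1,s2,s6,s7}.
Split {s0,s1,s2,s6,s7} by δ(·,b) → {s0,s1,s2,s6} and {s7}.
No further refinement is possible. Final partition (3 blocks): {s9} | {s0,s1,s2,s6} | {s7}.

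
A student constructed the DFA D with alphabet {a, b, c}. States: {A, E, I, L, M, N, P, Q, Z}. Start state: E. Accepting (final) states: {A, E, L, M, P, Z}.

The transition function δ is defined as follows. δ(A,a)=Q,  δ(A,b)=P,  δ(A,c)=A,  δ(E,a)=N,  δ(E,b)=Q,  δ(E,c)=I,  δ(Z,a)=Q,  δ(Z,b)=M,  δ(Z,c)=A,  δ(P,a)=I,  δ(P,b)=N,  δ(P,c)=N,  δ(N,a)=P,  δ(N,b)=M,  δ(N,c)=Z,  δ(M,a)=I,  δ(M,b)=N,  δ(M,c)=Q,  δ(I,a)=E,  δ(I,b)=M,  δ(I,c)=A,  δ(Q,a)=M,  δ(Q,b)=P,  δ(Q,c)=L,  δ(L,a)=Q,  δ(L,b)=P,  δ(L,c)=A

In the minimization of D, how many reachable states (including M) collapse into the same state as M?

Initial partition by acceptance: {A,E,L,M,P,Z} | {I,N,Q}.
Split {A,E,L,M,P,Z} by δ(·,b) → {E,M,P} and {A,L,Z}.
The partition is now stable with 3 blocks: {E,M,P} | {I,N,Q} | {A,L,Z}.
The equivalence class containing M is {E,M,P}, of size 3.

3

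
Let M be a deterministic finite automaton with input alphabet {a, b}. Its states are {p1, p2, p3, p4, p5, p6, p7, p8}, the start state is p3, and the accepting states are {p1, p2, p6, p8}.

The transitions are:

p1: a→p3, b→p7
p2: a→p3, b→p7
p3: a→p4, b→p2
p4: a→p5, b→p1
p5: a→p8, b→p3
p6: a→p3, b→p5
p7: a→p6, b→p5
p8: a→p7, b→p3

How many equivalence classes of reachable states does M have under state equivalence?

7

Start with accepting vs non-accepting: {p1,p2,p6,p8} | {p3,p4,p5,p7}.
Refine {p3,p4,p5,p7} on symbol a: members go to different blocks, giving {p3,p4} and {p5,p7}.
On input a, block {p1,p2,p6,p8} splits into {p1,p2,p6} and {p8}.
On input a, block {p3,p4} splits into {p3} and {p4}.
On input a, block {p5,p7} splits into {p5} and {p7}.
On input b, block {p1,p2,p6} splits into {p1,p2} and {p6}.
No further refinement is possible. Final partition (7 blocks): {p1,p2} | {p3} | {p5} | {p8} | {p4} | {p7} | {p6}.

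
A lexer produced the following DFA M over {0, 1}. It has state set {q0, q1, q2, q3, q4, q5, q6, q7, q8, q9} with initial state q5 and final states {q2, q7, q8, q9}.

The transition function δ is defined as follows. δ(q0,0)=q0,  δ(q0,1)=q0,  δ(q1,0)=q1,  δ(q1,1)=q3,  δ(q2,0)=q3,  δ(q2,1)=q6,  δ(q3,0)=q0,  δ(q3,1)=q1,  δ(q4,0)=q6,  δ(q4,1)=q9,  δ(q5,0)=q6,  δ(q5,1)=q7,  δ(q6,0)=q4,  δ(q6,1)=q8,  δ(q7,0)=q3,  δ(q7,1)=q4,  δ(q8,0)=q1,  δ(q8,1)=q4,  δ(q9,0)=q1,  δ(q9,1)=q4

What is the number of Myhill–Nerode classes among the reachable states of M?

First remove the unreachable states {q2}; 9 states remain.
Initial partition by acceptance: {q7,q8,q9} | {q0,q1,q3,q4,q5,q6}.
Split {q0,q1,q3,q4,q5,q6} by δ(·,1) → {q0,q1,q3} and {q4,q5,q6}.
No further refinement is possible. Final partition (3 blocks): {q7,q8,q9} | {q0,q1,q3} | {q4,q5,q6}.

3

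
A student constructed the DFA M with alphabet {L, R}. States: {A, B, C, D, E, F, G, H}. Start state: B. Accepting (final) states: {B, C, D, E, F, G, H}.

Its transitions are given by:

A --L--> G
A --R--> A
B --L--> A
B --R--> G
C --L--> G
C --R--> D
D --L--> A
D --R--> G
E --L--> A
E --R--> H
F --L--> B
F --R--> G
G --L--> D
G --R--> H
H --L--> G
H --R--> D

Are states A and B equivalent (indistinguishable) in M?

States {C,E,F} cannot be reached from the start state, so discard them.
P0 = {B,D,G,H} | {A}.
Refine {B,D,G,H} on symbol L: members go to different blocks, giving {B,D} and {G,H}.
Split {G,H} by δ(·,L) → {G} and {H}.
No further refinement is possible. Final partition (4 blocks): {B,D} | {A} | {G} | {H}.
A and B end up in different blocks, so they are distinguishable. For instance, the string 'ε' is accepted from only B.

No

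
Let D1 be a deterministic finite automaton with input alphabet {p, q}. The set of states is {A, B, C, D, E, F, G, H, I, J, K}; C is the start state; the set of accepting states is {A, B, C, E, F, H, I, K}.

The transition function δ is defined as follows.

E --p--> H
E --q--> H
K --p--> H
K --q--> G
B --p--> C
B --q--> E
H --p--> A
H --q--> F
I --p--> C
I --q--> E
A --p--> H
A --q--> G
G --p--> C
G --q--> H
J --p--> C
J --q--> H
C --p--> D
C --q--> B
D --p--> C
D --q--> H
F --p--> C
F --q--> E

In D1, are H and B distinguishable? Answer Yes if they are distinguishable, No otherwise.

Yes

First remove the unreachable states {I,J,K}; 8 states remain.
Initial partition by acceptance: {A,B,C,E,F,H} | {D,G}.
Refine {A,B,C,E,F,H} on symbol p: members go to different blocks, giving {A,B,E,F,H} and {C}.
Refine {A,B,E,F,H} on symbol p: members go to different blocks, giving {A,E,H} and {B,F}.
Refine {A,E,H} on symbol q: members go to different blocks, giving {A} and {E} and {H}.
Stable partition: {A} | {D,G} | {C} | {B,F} | {E} | {H} — 6 equivalence classes.
H and B end up in different blocks, so they are distinguishable. For instance, the string 'pp' is accepted from only H.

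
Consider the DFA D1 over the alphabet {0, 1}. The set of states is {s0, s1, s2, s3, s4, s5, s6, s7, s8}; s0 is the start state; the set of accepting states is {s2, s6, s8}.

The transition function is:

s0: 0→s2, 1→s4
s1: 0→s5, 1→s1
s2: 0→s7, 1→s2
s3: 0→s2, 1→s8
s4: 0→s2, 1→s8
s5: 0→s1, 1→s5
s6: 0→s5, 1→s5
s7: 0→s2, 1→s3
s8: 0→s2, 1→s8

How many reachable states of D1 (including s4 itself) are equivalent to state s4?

2

First remove the unreachable states {s1,s5,s6}; 6 states remain.
Initial partition by acceptance: {s2,s8} | {s0,s3,s4,s7}.
On input 0, block {s2,s8} splits into {s2} and {s8}.
Refine {s0,s3,s4,s7} on symbol 1: members go to different blocks, giving {s0,s7} and {s3,s4}.
Stable partition: {s2} | {s0,s7} | {s8} | {s3,s4} — 4 equivalence classes.
State s4 belongs to the block {s3,s4}, which has 2 states.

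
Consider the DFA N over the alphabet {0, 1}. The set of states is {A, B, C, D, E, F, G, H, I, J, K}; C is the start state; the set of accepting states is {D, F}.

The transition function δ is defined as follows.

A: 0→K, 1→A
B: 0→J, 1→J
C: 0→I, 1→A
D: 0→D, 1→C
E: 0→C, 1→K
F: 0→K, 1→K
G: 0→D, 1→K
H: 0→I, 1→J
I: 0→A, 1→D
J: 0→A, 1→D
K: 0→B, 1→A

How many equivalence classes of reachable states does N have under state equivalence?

6

States {E,F,G,H} cannot be reached from the start state, so discard them.
P0 = {D} | {A,B,C,I,J,K}.
Refine {A,B,C,I,J,K} on symbol 1: members go to different blocks, giving {A,B,C,K} and {I,J}.
Refine {A,B,C,K} on symbol 0: members go to different blocks, giving {A,K} and {B,C}.
On input 0, block {A,K} splits into {A} and {K}.
On input 1, block {B,C} splits into {B} and {C}.
The partition is now stable with 6 blocks: {D} | {A} | {I,J} | {B} | {K} | {C}.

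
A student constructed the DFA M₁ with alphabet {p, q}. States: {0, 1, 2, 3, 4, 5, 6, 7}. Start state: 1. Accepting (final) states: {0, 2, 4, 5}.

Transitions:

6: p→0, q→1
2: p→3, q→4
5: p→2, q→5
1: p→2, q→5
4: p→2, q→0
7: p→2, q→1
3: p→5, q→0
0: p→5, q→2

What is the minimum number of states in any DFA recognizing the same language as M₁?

6

Reachable states from the start: {0,1,2,3,4,5}. Unreachable: {6,7} — drop them.
P0 = {0,2,4,5} | {1,3}.
On input p, block {0,2,4,5} splits into {0,4,5} and {2}.
Split {0,4,5} by δ(·,p) → {4,5} and {0}.
Refine {4,5} on symbol q: members go to different blocks, giving {4} and {5}.
Split {1,3} by δ(·,p) → {1} and {3}.
Stable partition: {4} | {1} | {2} | {0} | {5} | {3} — 6 equivalence classes.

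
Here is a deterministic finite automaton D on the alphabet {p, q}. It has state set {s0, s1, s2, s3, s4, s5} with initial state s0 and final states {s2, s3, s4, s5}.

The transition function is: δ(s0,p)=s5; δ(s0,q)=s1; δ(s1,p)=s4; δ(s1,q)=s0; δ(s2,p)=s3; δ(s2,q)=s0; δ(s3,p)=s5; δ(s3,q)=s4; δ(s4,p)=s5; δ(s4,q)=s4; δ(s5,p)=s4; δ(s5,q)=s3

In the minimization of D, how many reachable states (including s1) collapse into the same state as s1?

Reachable states from the start: {s0,s1,s3,s4,s5}. Unreachable: {s2} — drop them.
Initial partition by acceptance: {s3,s4,s5} | {s0,s1}.
Stable partition: {s3,s4,s5} | {s0,s1} — 2 equivalence classes.
State s1 belongs to the block {s0,s1}, which has 2 states.

2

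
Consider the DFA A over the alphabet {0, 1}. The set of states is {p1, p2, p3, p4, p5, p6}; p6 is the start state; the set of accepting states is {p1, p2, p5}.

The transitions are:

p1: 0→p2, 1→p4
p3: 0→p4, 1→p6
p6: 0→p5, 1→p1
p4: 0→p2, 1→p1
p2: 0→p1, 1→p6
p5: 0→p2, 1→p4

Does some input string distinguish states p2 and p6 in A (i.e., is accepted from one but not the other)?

Yes

Reachable states from the start: {p1,p2,p4,p5,p6}. Unreachable: {p3} — drop them.
Initial partition by acceptance: {p1,p2,p5} | {p4,p6}.
Stable partition: {p1,p2,p5} | {p4,p6} — 2 equivalence classes.
p2 and p6 end up in different blocks, so they are distinguishable. For instance, the string 'ε' is accepted from only p2.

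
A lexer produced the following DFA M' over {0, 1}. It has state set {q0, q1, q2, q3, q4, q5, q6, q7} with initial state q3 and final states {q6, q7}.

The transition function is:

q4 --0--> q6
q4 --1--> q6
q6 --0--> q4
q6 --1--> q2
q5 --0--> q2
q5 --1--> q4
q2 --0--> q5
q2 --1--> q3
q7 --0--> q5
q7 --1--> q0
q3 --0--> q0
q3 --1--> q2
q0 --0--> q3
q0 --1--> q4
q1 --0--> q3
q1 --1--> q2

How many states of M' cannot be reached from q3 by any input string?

2

No path from q3 leads to q1, q7; the other 6 states are all reachable.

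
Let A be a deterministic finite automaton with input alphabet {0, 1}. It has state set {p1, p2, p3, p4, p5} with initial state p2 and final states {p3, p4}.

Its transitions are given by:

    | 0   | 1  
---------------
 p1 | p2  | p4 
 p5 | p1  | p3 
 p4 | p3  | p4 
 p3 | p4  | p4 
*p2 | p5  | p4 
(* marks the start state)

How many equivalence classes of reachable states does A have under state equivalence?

2

Start with accepting vs non-accepting: {p3,p4} | {p1,p2,p5}.
The partition is now stable with 2 blocks: {p3,p4} | {p1,p2,p5}.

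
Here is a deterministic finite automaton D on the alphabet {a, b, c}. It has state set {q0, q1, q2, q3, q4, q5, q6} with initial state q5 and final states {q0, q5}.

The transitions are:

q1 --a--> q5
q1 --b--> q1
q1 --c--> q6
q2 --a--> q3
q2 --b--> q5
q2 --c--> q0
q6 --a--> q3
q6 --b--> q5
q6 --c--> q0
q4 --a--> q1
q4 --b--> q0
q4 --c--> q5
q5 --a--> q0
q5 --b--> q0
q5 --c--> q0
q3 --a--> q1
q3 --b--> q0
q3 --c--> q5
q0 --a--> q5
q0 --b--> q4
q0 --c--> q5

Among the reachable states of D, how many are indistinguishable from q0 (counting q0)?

First remove the unreachable states {q2}; 6 states remain.
Initial partition by acceptance: {q0,q5} | {q1,q3,q4,q6}.
On input b, block {q0,q5} splits into {q0} and {q5}.
Split {q1,q3,q4,q6} by δ(·,a) → {q3,q4,q6} and {q1}.
Refine {q3,q4,q6} on symbol a: members go to different blocks, giving {q3,q4} and {q6}.
Stable partition: {q0} | {q3,q4} | {q5} | {q1} | {q6} — 5 equivalence classes.
The equivalence class containing q0 is {q0}, of size 1.

1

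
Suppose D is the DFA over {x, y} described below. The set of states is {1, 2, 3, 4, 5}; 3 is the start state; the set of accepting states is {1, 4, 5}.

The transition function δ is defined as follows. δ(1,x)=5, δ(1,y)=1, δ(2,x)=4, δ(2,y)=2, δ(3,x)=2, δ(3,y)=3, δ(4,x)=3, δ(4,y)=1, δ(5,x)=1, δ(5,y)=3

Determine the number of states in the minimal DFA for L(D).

All states are reachable from the start state.
Start with accepting vs non-accepting: {1,4,5} | {2,3}.
On input x, block {1,4,5} splits into {1,5} and {4}.
Split {1,5} by δ(·,y) → {1} and {5}.
Refine {2,3} on symbol x: members go to different blocks, giving {2} and {3}.
The partition is now stable with 5 blocks: {1} | {2} | {4} | {5} | {3}.

5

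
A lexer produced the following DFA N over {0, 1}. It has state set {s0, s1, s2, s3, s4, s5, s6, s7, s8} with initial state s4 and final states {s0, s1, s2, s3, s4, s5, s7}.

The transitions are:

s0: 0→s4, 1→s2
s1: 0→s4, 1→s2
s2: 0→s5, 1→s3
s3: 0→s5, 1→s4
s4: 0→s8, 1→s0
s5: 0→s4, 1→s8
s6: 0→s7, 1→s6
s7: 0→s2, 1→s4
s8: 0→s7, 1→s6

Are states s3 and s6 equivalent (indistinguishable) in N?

States {s1} cannot be reached from the start state, so discard them.
Start with accepting vs non-accepting: {s0,s2,s3,s4,s5,s7} | {s6,s8}.
On input 0, block {s0,s2,s3,s4,s5,s7} splits into {s0,s2,s3,s5,s7} and {s4}.
On input 0, block {s0,s2,s3,s5,s7} splits into {s2,s3,s7} and {s0,s5}.
Split {s2,s3,s7} by δ(·,0) → {s2,s3} and {s7}.
Refine {s2,s3} on symbol 1: members go to different blocks, giving {s2} and {s3}.
On input 1, block {s0,s5} splits into {s0} and {s5}.
Stable partition: {s2} | {s6,s8} | {s4} | {s0} | {s7} | {s3} | {s5} — 7 equivalence classes.
s3 and s6 end up in different blocks, so they are distinguishable. For instance, the string 'ε' is accepted from only s3.

No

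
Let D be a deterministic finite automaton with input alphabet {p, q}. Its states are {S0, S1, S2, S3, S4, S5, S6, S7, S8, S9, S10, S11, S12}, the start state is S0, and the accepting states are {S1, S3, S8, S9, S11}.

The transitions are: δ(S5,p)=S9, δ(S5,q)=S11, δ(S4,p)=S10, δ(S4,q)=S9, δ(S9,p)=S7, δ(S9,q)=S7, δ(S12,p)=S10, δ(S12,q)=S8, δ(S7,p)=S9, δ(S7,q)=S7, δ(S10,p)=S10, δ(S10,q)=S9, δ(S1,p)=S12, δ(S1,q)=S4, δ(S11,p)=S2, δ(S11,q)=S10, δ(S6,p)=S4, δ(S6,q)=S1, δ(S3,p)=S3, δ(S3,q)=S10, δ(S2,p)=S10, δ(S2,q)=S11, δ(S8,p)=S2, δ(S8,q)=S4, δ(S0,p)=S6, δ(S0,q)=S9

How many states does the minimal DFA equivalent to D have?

First remove the unreachable states {S3,S5}; 11 states remain.
Initial partition by acceptance: {S1,S8,S9,S11} | {S0,S2,S4,S6,S7,S10,S12}.
Split {S0,S2,S4,S6,S7,S10,S12} by δ(·,p) → {S0,S2,S4,S6,S10,S12} and {S7}.
Split {S1,S8,S9,S11} by δ(·,p) → {S1,S8,S11} and {S9}.
Refine {S0,S2,S4,S6,S10,S12} on symbol q: members go to different blocks, giving {S0,S4,S10} and {S2,S6,S12}.
Split {S0,S4,S10} by δ(·,p) → {S4,S10} and {S0}.
No further refinement is possible. Final partition (6 blocks): {S1,S8,S11} | {S4,S10} | {S7} | {S9} | {S2,S6,S12} | {S0}.

6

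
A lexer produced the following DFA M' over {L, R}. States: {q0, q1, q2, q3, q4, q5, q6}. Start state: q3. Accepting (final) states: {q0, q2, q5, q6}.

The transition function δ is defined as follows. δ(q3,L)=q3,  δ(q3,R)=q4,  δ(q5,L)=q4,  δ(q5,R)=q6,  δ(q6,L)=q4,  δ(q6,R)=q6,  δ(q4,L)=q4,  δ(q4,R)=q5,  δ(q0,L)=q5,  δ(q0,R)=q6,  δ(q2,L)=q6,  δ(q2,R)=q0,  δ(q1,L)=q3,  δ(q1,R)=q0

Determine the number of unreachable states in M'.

3

No path from q3 leads to q0, q1, q2; the other 4 states are all reachable.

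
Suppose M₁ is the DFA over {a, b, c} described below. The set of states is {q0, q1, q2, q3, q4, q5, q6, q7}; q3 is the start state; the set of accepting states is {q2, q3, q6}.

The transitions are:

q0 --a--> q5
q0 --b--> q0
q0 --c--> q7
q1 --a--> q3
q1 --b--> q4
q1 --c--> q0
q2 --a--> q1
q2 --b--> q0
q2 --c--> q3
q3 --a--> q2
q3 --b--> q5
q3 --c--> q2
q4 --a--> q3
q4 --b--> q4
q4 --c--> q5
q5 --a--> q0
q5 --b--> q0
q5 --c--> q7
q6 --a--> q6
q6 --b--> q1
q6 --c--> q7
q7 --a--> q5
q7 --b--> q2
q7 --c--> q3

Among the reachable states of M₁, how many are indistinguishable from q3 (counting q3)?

1

First remove the unreachable states {q6}; 7 states remain.
Start with accepting vs non-accepting: {q2,q3} | {q0,q1,q4,q5,q7}.
On input a, block {q2,q3} splits into {q2} and {q3}.
Refine {q0,q1,q4,q5,q7} on symbol a: members go to different blocks, giving {q0,q5,q7} and {q1,q4}.
Split {q0,q5,q7} by δ(·,b) → {q0,q5} and {q7}.
The partition is now stable with 5 blocks: {q2} | {q0,q5} | {q3} | {q1,q4} | {q7}.
The equivalence class containing q3 is {q3}, of size 1.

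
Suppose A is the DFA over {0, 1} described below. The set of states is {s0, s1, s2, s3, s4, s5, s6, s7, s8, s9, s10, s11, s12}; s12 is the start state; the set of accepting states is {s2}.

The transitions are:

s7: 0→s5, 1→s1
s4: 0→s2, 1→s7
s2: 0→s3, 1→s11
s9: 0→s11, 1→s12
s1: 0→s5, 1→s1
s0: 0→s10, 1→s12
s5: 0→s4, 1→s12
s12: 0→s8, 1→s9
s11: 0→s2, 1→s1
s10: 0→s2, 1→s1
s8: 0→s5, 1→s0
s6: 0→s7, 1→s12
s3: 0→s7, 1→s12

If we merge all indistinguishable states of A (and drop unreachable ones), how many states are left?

7

Reachable states from the start: {s0,s1,s2,s3,s4,s5,s7,s8,s9,s10,s11,s12}. Unreachable: {s6} — drop them.
Start with accepting vs non-accepting: {s2} | {s0,s1,s3,s4,s5,s7,s8,s9,s10,s11,s12}.
Refine {s0,s1,s3,s4,s5,s7,s8,s9,s10,s11,s12} on symbol 0: members go to different blocks, giving {s0,s1,s3,s5,s7,s8,s9,s12} and {s4,s10,s11}.
Refine {s0,s1,s3,s5,s7,s8,s9,s12} on symbol 0: members go to different blocks, giving {s1,s3,s7,s8,s12} and {s0,s5,s9}.
Refine {s1,s3,s7,s8,s12} on symbol 0: members go to different blocks, giving {s1,s7,s8} and {s3,s12}.
Refine {s1,s7,s8} on symbol 1: members go to different blocks, giving {s1,s7} and {s8}.
Refine {s3,s12} on symbol 0: members go to different blocks, giving {s3} and {s12}.
Stable partition: {s2} | {s1,s7} | {s4,s10,s11} | {s0,s5,s9} | {s3} | {s8} | {s12} — 7 equivalence classes.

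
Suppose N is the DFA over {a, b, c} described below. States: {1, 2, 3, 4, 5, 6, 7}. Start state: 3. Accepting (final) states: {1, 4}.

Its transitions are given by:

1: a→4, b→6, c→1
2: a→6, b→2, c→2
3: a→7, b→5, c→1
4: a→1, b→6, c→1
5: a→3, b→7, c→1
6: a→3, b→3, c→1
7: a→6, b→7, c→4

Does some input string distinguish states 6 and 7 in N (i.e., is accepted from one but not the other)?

States {2} cannot be reached from the start state, so discard them.
P0 = {1,4} | {3,5,6,7}.
No further refinement is possible. Final partition (2 blocks): {1,4} | {3,5,6,7}.
6 and 7 lie in the same block of the stable partition, so they are equivalent — no string distinguishes them.

No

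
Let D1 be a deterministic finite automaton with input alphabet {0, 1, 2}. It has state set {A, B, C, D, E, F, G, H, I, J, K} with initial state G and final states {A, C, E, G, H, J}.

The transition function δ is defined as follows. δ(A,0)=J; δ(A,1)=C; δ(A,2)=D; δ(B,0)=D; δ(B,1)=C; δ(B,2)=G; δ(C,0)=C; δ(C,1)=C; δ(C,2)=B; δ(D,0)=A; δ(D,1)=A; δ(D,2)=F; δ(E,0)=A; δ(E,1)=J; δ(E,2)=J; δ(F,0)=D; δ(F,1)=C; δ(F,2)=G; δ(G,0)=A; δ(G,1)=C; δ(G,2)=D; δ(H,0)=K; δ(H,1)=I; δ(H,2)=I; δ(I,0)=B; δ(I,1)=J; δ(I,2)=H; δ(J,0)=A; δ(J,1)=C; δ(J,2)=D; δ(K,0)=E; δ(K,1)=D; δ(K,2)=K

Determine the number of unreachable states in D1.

Starting at G and following transitions, the reachable set is {A, B, C, D, F, G, J}. That leaves E, H, I, K unreachable — 4 in total.

4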